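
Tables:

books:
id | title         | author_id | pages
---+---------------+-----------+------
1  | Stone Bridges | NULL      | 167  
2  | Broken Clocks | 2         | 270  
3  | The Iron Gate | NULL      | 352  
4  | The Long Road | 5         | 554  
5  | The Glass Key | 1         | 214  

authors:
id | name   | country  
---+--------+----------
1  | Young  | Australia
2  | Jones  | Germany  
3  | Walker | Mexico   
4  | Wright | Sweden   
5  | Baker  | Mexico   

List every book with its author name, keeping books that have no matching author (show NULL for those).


LEFT JOIN keeps every row from books (the left table); where author_id has no match in authors, the author columns become NULL. Walk through each book:
  - book 1 (Stone Bridges): author_id=NULL, no match -> kept with NULL
  - book 2 (Broken Clocks): author_id=2 -> matches Jones
  - book 3 (The Iron Gate): author_id=NULL, no match -> kept with NULL
  - book 4 (The Long Road): author_id=5 -> matches Baker
  - book 5 (The Glass Key): author_id=1 -> matches Young
All 5 rows appear; 2 have NULL author.

SQL:
SELECT a.title, b.name AS author
FROM books a
LEFT JOIN authors b ON a.author_id = b.id

Result:
title         | author
--------------+-------
Stone Bridges | NULL  
Broken Clocks | Jones 
The Iron Gate | NULL  
The Long Road | Baker 
The Glass Key | Young 


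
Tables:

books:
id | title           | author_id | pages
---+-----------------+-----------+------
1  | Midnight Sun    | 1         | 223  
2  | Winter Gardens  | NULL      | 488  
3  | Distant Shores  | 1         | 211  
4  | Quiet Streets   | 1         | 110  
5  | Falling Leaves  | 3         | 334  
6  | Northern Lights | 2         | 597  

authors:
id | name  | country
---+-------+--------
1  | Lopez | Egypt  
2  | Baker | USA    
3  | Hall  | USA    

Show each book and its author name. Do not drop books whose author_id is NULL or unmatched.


LEFT JOIN keeps every row from books (the left table); where author_id has no match in authors, the author columns become NULL. Walk through each book:
  - book 1 (Midnight Sun): author_id=1 -> matches Lopez
  - book 2 (Winter Gardens): author_id=NULL, no match -> kept with NULL
  - book 3 (Distant Shores): author_id=1 -> matches Lopez
  - book 4 (Quiet Streets): author_id=1 -> matches Lopez
  - book 5 (Falling Leaves): author_id=3 -> matches Hall
  - book 6 (Northern Lights): author_id=2 -> matches Baker
All 6 rows appear; 1 has NULL author.

SQL:
SELECT a.title, b.name AS author
FROM books a
LEFT JOIN authors b ON a.author_id = b.id

Result:
title           | author
----------------+-------
Midnight Sun    | Lopez 
Winter Gardens  | NULL  
Distant Shores  | Lopez 
Quiet Streets   | Lopez 
Falling Leaves  | Hall  
Northern Lights | Baker 


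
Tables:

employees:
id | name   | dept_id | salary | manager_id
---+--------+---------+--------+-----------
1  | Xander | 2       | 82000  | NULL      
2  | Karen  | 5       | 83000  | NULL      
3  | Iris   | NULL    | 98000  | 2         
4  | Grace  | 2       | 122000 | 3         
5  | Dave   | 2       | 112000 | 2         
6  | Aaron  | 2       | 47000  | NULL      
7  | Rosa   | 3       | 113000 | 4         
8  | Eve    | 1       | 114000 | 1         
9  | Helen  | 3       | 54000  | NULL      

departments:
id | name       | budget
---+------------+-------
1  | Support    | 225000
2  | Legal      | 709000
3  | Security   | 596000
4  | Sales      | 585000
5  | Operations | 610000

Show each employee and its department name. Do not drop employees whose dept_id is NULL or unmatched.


LEFT JOIN keeps every row from employees (the left table); where dept_id has no match in departments, the department columns become NULL. Walk through each employee:
  - employee 1 (Xander): dept_id=2 -> matches Legal
  - employee 2 (Karen): dept_id=5 -> matches Operations
  - employee 3 (Iris): dept_id=NULL, no match -> kept with NULL
  - employee 4 (Grace): dept_id=2 -> matches Legal
  - employee 5 (Dave): dept_id=2 -> matches Legal
  - employee 6 (Aaron): dept_id=2 -> matches Legal
  - employee 7 (Rosa): dept_id=3 -> matches Security
  - employee 8 (Eve): dept_id=1 -> matches Support
  - employee 9 (Helen): dept_id=3 -> matches Security
All 9 rows appear; 1 has NULL department.

SQL:
SELECT a.name, b.name AS department
FROM employees a
LEFT JOIN departments b ON a.dept_id = b.id

Result:
name   | department
-------+-----------
Xander | Legal     
Karen  | Operations
Iris   | NULL      
Grace  | Legal     
Dave   | Legal     
Aaron  | Legal     
Rosa   | Security  
Eve    | Support   
Helen  | Security  


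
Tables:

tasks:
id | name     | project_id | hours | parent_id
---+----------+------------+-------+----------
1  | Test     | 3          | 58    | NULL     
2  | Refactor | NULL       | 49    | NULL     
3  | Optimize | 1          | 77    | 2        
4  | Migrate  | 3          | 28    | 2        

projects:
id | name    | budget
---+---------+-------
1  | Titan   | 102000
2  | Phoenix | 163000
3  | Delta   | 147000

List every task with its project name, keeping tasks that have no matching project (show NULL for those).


LEFT JOIN keeps every row from tasks (the left table); where project_id has no match in projects, the project columns become NULL. Walk through each task:
  - task 1 (Test): project_id=3 -> matches Delta
  - task 2 (Refactor): project_id=NULL, no match -> kept with NULL
  - task 3 (Optimize): project_id=1 -> matches Titan
  - task 4 (Migrate): project_id=3 -> matches Delta
All 4 rows appear; 1 has NULL project.

SQL:
SELECT a.name, b.name AS project
FROM tasks a
LEFT JOIN projects b ON a.project_id = b.id

Result:
name     | project
---------+--------
Test     | Delta  
Refactor | NULL   
Optimize | Titan  
Migrate  | Delta  


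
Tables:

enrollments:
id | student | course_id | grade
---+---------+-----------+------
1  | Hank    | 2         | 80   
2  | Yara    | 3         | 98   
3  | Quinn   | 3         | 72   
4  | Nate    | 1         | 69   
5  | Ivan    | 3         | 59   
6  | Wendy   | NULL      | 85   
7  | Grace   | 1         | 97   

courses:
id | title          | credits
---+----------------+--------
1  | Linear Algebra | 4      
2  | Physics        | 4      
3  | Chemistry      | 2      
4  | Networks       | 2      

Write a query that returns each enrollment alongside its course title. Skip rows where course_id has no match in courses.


INNER JOIN keeps only enrollments rows whose course_id matches an id in courses. Walk through each enrollment:
  - enrollment 1 (Hank): course_id=2 -> matches Physics
  - enrollment 2 (Yara): course_id=3 -> matches Chemistry
  - enrollment 3 (Quinn): course_id=3 -> matches Chemistry
  - enrollment 4 (Nate): course_id=1 -> matches Linear Algebra
  - enrollment 5 (Ivan): course_id=3 -> matches Chemistry
  - enrollment 6 (Wendy): course_id=NULL, no match -> dropped
  - enrollment 7 (Grace): course_id=1 -> matches Linear Algebra
So 1 of 7 rows is dropped.

SQL:
SELECT a.student, b.title AS course
FROM enrollments a
INNER JOIN courses b ON a.course_id = b.id

Result:
student | course        
--------+---------------
Hank    | Physics       
Yara    | Chemistry     
Quinn   | Chemistry     
Nate    | Linear Algebra
Ivan    | Chemistry     
Grace   | Linear Algebra


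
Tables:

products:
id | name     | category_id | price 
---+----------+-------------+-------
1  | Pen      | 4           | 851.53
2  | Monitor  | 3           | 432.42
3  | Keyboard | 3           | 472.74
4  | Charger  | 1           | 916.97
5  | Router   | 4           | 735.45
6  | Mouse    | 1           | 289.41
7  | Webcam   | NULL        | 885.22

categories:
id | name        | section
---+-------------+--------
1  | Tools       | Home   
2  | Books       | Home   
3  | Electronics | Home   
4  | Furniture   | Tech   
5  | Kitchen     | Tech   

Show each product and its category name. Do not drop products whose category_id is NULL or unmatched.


LEFT JOIN keeps every row from products (the left table); where category_id has no match in categories, the category columns become NULL. Walk through each product:
  - product 1 (Pen): category_id=4 -> matches Furniture
  - product 2 (Monitor): category_id=3 -> matches Electronics
  - product 3 (Keyboard): category_id=3 -> matches Electronics
  - product 4 (Charger): category_id=1 -> matches Tools
  - product 5 (Router): category_id=4 -> matches Furniture
  - product 6 (Mouse): category_id=1 -> matches Tools
  - product 7 (Webcam): category_id=NULL, no match -> kept with NULL
All 7 rows appear; 1 has NULL category.

SQL:
SELECT a.name, b.name AS category
FROM products a
LEFT JOIN categories b ON a.category_id = b.id

Result:
name     | category   
---------+------------
Pen      | Furniture  
Monitor  | Electronics
Keyboard | Electronics
Charger  | Tools      
Router   | Furniture  
Mouse    | Tools      
Webcam   | NULL       


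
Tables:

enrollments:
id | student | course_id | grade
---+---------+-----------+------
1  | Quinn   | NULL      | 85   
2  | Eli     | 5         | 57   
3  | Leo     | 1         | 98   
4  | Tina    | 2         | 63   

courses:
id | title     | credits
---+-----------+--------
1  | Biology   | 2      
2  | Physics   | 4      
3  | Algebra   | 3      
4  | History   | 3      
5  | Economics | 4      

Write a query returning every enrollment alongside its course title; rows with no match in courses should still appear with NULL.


LEFT JOIN keeps every row from enrollments (the left table); where course_id has no match in courses, the course columns become NULL. Walk through each enrollment:
  - enrollment 1 (Quinn): course_id=NULL, no match -> kept with NULL
  - enrollment 2 (Eli): course_id=5 -> matches Economics
  - enrollment 3 (Leo): course_id=1 -> matches Biology
  - enrollment 4 (Tina): course_id=2 -> matches Physics
All 4 rows appear; 1 has NULL course.

SQL:
SELECT a.student, b.title AS course
FROM enrollments a
LEFT JOIN courses b ON a.course_id = b.id

Result:
student | course   
--------+----------
Quinn   | NULL     
Eli     | Economics
Leo     | Biology  
Tina    | Physics  


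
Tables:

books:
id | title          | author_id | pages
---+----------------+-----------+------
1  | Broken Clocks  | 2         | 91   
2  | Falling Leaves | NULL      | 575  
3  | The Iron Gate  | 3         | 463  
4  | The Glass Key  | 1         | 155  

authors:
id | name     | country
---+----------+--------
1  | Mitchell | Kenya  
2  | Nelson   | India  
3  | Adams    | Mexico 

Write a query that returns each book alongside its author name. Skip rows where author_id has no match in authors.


INNER JOIN keeps only books rows whose author_id matches an id in authors. Walk through each book:
  - book 1 (Broken Clocks): author_id=2 -> matches Nelson
  - book 2 (Falling Leaves): author_id=NULL, no match -> dropped
  - book 3 (The Iron Gate): author_id=3 -> matches Adams
  - book 4 (The Glass Key): author_id=1 -> matches Mitchell
So 1 of 4 rows is dropped.

SQL:
SELECT a.title, b.name AS author
FROM books a
INNER JOIN authors b ON a.author_id = b.id

Result:
title         | author  
--------------+---------
Broken Clocks | Nelson  
The Iron Gate | Adams   
The Glass Key | Mitchell


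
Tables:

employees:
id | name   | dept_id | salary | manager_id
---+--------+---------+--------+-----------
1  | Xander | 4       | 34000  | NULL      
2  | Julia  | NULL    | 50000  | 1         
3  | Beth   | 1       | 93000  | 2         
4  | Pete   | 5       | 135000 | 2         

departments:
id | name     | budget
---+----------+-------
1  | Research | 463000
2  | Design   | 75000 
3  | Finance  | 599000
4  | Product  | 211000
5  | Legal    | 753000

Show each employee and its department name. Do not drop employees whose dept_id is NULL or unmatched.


LEFT JOIN keeps every row from employees (the left table); where dept_id has no match in departments, the department columns become NULL. Walk through each employee:
  - employee 1 (Xander): dept_id=4 -> matches Product
  - employee 2 (Julia): dept_id=NULL, no match -> kept with NULL
  - employee 3 (Beth): dept_id=1 -> matches Research
  - employee 4 (Pete): dept_id=5 -> matches Legal
All 4 rows appear; 1 has NULL department.

SQL:
SELECT a.name, b.name AS department
FROM employees a
LEFT JOIN departments b ON a.dept_id = b.id

Result:
name   | department
-------+-----------
Xander | Product   
Julia  | NULL      
Beth   | Research  
Pete   | Legal     


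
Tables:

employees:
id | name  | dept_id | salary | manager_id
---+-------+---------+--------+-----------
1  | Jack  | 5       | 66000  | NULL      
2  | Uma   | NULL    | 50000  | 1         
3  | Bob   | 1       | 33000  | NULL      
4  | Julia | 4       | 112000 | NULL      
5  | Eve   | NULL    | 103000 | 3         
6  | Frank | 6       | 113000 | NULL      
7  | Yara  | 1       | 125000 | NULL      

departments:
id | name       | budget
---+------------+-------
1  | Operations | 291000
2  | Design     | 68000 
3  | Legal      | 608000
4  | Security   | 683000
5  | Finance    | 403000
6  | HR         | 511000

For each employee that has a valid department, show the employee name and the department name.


INNER JOIN keeps only employees rows whose dept_id matches an id in departments. Walk through each employee:
  - employee 1 (Jack): dept_id=5 -> matches Finance
  - employee 2 (Uma): dept_id=NULL, no match -> dropped
  - employee 3 (Bob): dept_id=1 -> matches Operations
  - employee 4 (Julia): dept_id=4 -> matches Security
  - employee 5 (Eve): dept_id=NULL, no match -> dropped
  - employee 6 (Frank): dept_id=6 -> matches HR
  - employee 7 (Yara): dept_id=1 -> matches Operations
So 2 of 7 rows are dropped.

SQL:
SELECT a.name, b.name AS department
FROM employees a
INNER JOIN departments b ON a.dept_id = b.id

Result:
name  | department
------+-----------
Jack  | Finance   
Bob   | Operations
Julia | Security  
Frank | HR        
Yara  | Operations


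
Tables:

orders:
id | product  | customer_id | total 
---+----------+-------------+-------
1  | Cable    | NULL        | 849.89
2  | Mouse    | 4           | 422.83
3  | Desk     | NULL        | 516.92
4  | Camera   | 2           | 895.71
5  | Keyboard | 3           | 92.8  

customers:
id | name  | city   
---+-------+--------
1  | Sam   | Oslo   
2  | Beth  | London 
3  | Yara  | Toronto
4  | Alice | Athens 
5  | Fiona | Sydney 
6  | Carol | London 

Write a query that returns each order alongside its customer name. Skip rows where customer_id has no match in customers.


INNER JOIN keeps only orders rows whose customer_id matches an id in customers. Walk through each order:
  - order 1 (Cable): customer_id=NULL, no match -> dropped
  - order 2 (Mouse): customer_id=4 -> matches Alice
  - order 3 (Desk): customer_id=NULL, no match -> dropped
  - order 4 (Camera): customer_id=2 -> matches Beth
  - order 5 (Keyboard): customer_id=3 -> matches Yara
So 2 of 5 rows are dropped.

SQL:
SELECT a.product, b.name AS customer
FROM orders a
INNER JOIN customers b ON a.customer_id = b.id

Result:
product  | customer
---------+---------
Mouse    | Alice   
Camera   | Beth    
Keyboard | Yara    


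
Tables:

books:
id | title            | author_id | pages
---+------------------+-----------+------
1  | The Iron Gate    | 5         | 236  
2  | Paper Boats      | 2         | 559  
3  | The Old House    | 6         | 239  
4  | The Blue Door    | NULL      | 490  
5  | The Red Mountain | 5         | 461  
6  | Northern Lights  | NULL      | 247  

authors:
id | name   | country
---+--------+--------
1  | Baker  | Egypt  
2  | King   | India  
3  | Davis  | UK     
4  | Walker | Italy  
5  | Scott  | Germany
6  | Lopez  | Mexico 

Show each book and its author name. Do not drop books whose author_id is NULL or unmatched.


LEFT JOIN keeps every row from books (the left table); where author_id has no match in authors, the author columns become NULL. Walk through each book:
  - book 1 (The Iron Gate): author_id=5 -> matches Scott
  - book 2 (Paper Boats): author_id=2 -> matches King
  - book 3 (The Old House): author_id=6 -> matches Lopez
  - book 4 (The Blue Door): author_id=NULL, no match -> kept with NULL
  - book 5 (The Red Mountain): author_id=5 -> matches Scott
  - book 6 (Northern Lights): author_id=NULL, no match -> kept with NULL
All 6 rows appear; 2 have NULL author.

SQL:
SELECT a.title, b.name AS author
FROM books a
LEFT JOIN authors b ON a.author_id = b.id

Result:
title            | author
-----------------+-------
The Iron Gate    | Scott 
Paper Boats      | King  
The Old House    | Lopez 
The Blue Door    | NULL  
The Red Mountain | Scott 
Northern Lights  | NULL  


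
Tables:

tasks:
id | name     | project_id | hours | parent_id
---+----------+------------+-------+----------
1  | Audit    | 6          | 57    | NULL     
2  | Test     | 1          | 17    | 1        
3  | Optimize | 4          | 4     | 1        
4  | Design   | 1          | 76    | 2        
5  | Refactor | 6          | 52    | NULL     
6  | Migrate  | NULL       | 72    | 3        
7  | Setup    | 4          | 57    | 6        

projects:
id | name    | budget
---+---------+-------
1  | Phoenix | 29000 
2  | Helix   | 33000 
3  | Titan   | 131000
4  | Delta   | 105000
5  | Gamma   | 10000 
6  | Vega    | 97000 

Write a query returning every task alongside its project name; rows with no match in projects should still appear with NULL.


LEFT JOIN keeps every row from tasks (the left table); where project_id has no match in projects, the project columns become NULL. Walk through each task:
  - task 1 (Audit): project_id=6 -> matches Vega
  - task 2 (Test): project_id=1 -> matches Phoenix
  - task 3 (Optimize): project_id=4 -> matches Delta
  - task 4 (Design): project_id=1 -> matches Phoenix
  - task 5 (Refactor): project_id=6 -> matches Vega
  - task 6 (Migrate): project_id=NULL, no match -> kept with NULL
  - task 7 (Setup): project_id=4 -> matches Delta
All 7 rows appear; 1 has NULL project.

SQL:
SELECT a.name, b.name AS project
FROM tasks a
LEFT JOIN projects b ON a.project_id = b.id

Result:
name     | project
---------+--------
Audit    | Vega   
Test     | Phoenix
Optimize | Delta  
Design   | Phoenix
Refactor | Vega   
Migrate  | NULL   
Setup    | Delta  


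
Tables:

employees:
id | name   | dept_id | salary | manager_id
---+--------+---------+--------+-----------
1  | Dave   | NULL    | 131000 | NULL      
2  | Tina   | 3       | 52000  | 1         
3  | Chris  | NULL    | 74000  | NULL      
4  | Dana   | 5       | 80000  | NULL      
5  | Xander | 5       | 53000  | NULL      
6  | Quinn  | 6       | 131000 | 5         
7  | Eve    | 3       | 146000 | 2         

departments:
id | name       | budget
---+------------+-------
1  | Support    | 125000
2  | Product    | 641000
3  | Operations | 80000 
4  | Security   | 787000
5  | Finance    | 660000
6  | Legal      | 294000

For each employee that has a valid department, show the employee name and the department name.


INNER JOIN keeps only employees rows whose dept_id matches an id in departments. Walk through each employee:
  - employee 1 (Dave): dept_id=NULL, no match -> dropped
  - employee 2 (Tina): dept_id=3 -> matches Operations
  - employee 3 (Chris): dept_id=NULL, no match -> dropped
  - employee 4 (Dana): dept_id=5 -> matches Finance
  - employee 5 (Xander): dept_id=5 -> matches Finance
  - employee 6 (Quinn): dept_id=6 -> matches Legal
  - employee 7 (Eve): dept_id=3 -> matches Operations
So 2 of 7 rows are dropped.

SQL:
SELECT a.name, b.name AS department
FROM employees a
INNER JOIN departments b ON a.dept_id = b.id

Result:
name   | department
-------+-----------
Tina   | Operations
Dana   | Finance   
Xander | Finance   
Quinn  | Legal     
Eve    | Operations


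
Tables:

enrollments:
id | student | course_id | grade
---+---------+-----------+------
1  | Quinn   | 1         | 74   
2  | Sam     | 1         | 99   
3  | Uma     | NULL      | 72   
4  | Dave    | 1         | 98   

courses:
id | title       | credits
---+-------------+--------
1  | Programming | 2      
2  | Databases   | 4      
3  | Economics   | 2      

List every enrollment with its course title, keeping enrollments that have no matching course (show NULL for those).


LEFT JOIN keeps every row from enrollments (the left table); where course_id has no match in courses, the course columns become NULL. Walk through each enrollment:
  - enrollment 1 (Quinn): course_id=1 -> matches Programming
  - enrollment 2 (Sam): course_id=1 -> matches Programming
  - enrollment 3 (Uma): course_id=NULL, no match -> kept with NULL
  - enrollment 4 (Dave): course_id=1 -> matches Programming
All 4 rows appear; 1 has NULL course.

SQL:
SELECT a.student, b.title AS course
FROM enrollments a
LEFT JOIN courses b ON a.course_id = b.id

Result:
student | course     
--------+------------
Quinn   | Programming
Sam     | Programming
Uma     | NULL       
Dave    | Programming


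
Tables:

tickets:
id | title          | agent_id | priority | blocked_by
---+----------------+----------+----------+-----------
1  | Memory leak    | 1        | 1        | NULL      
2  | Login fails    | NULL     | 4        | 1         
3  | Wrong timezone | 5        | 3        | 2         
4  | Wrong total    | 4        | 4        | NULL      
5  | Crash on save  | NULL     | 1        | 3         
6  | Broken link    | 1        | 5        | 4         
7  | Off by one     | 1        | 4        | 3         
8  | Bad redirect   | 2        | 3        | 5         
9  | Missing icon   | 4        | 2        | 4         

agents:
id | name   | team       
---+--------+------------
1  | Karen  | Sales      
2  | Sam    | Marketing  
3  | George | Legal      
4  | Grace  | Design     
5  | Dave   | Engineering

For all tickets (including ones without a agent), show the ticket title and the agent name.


LEFT JOIN keeps every row from tickets (the left table); where agent_id has no match in agents, the agent columns become NULL. Walk through each ticket:
  - ticket 1 (Memory leak): agent_id=1 -> matches Karen
  - ticket 2 (Login fails): agent_id=NULL, no match -> kept with NULL
  - ticket 3 (Wrong timezone): agent_id=5 -> matches Dave
  - ticket 4 (Wrong total): agent_id=4 -> matches Grace
  - ticket 5 (Crash on save): agent_id=NULL, no match -> kept with NULL
  - ticket 6 (Broken link): agent_id=1 -> matches Karen
  - ticket 7 (Off by one): agent_id=1 -> matches Karen
  - ticket 8 (Bad redirect): agent_id=2 -> matches Sam
  - ticket 9 (Missing icon): agent_id=4 -> matches Grace
All 9 rows appear; 2 have NULL agent.

SQL:
SELECT a.title, b.name AS agent
FROM tickets a
LEFT JOIN agents b ON a.agent_id = b.id

Result:
title          | agent
---------------+------
Memory leak    | Karen
Login fails    | NULL 
Wrong timezone | Dave 
Wrong total    | Grace
Crash on save  | NULL 
Broken link    | Karen
Off by one     | Karen
Bad redirect   | Sam  
Missing icon   | Grace


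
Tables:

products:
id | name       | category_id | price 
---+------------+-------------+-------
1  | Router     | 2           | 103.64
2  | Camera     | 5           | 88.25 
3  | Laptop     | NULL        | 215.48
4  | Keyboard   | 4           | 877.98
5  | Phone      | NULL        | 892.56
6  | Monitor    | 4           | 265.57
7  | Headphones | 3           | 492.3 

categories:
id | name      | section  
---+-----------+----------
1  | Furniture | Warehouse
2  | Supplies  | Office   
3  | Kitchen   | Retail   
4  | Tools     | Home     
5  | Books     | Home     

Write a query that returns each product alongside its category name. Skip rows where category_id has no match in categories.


INNER JOIN keeps only products rows whose category_id matches an id in categories. Walk through each product:
  - product 1 (Router): category_id=2 -> matches Supplies
  - product 2 (Camera): category_id=5 -> matches Books
  - product 3 (Laptop): category_id=NULL, no match -> dropped
  - product 4 (Keyboard): category_id=4 -> matches Tools
  - product 5 (Phone): category_id=NULL, no match -> dropped
  - product 6 (Monitor): category_id=4 -> matches Tools
  - product 7 (Headphones): category_id=3 -> matches Kitchen
So 2 of 7 rows are dropped.

SQL:
SELECT a.name, b.name AS category
FROM products a
INNER JOIN categories b ON a.category_id = b.id

Result:
name       | category
-----------+---------
Router     | Supplies
Camera     | Books   
Keyboard   | Tools   
Monitor    | Tools   
Headphones | Kitchen 


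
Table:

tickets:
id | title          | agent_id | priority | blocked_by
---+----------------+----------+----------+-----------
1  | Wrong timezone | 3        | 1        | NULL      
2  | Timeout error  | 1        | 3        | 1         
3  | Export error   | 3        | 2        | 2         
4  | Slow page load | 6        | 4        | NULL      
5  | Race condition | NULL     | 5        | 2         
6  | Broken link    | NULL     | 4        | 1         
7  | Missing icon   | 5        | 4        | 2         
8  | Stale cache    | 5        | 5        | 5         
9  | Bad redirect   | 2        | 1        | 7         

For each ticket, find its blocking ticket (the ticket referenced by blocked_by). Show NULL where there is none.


This is a self-join: tickets is joined to a second copy of itself, matching each row's blocked_by to another row's id. Use LEFT JOIN so rows with blocked_by=NULL are kept.
  - ticket 1 (Wrong timezone): blocked_by=NULL -> NULL
  - ticket 2 (Timeout error): blocked_by=1 -> Wrong timezone
  - ticket 3 (Export error): blocked_by=2 -> Timeout error
  - ticket 4 (Slow page load): blocked_by=NULL -> NULL
  - ticket 5 (Race condition): blocked_by=2 -> Timeout error
  - ticket 6 (Broken link): blocked_by=1 -> Wrong timezone
  - ticket 7 (Missing icon): blocked_by=2 -> Timeout error
  - ticket 8 (Stale cache): blocked_by=5 -> Race condition
  - ticket 9 (Bad redirect): blocked_by=7 -> Missing icon

SQL:
SELECT a.title AS item, b.title AS blocked_by
FROM tickets a
LEFT JOIN tickets b ON a.blocked_by = b.id

Result:
item           | blocked_by    
---------------+---------------
Wrong timezone | NULL          
Timeout error  | Wrong timezone
Export error   | Timeout error 
Slow page load | NULL          
Race condition | Timeout error 
Broken link    | Wrong timezone
Missing icon   | Timeout error 
Stale cache    | Race condition
Bad redirect   | Missing icon  


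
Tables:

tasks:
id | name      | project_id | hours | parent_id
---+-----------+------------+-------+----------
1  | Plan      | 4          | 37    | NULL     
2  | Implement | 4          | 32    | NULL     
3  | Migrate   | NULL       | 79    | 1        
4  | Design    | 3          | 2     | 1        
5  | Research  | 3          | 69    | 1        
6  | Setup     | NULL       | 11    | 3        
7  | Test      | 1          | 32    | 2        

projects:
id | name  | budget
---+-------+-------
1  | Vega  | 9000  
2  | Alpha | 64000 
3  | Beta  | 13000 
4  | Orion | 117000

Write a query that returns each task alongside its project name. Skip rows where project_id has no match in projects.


INNER JOIN keeps only tasks rows whose project_id matches an id in projects. Walk through each task:
  - task 1 (Plan): project_id=4 -> matches Orion
  - task 2 (Implement): project_id=4 -> matches Orion
  - task 3 (Migrate): project_id=NULL, no match -> dropped
  - task 4 (Design): project_id=3 -> matches Beta
  - task 5 (Research): project_id=3 -> matches Beta
  - task 6 (Setup): project_id=NULL, no match -> dropped
  - task 7 (Test): project_id=1 -> matches Vega
So 2 of 7 rows are dropped.

SQL:
SELECT a.name, b.name AS project
FROM tasks a
INNER JOIN projects b ON a.project_id = b.id

Result:
name      | project
----------+--------
Plan      | Orion  
Implement | Orion  
Design    | Beta   
Research  | Beta   
Test      | Vega   


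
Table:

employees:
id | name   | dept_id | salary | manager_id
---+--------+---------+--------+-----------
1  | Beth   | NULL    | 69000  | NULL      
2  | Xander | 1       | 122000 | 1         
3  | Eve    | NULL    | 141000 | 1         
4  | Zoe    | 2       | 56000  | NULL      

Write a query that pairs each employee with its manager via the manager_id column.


This is a self-join: employees is joined to a second copy of itself, matching each row's manager_id to another row's id. Use LEFT JOIN so rows with manager_id=NULL are kept.
  - employee 1 (Beth): manager_id=NULL -> NULL
  - employee 2 (Xander): manager_id=1 -> Beth
  - employee 3 (Eve): manager_id=1 -> Beth
  - employee 4 (Zoe): manager_id=NULL -> NULL

SQL:
SELECT a.name AS item, b.name AS manager
FROM employees a
LEFT JOIN employees b ON a.manager_id = b.id

Result:
item   | manager
-------+--------
Beth   | NULL   
Xander | Beth   
Eve    | Beth   
Zoe    | NULL   


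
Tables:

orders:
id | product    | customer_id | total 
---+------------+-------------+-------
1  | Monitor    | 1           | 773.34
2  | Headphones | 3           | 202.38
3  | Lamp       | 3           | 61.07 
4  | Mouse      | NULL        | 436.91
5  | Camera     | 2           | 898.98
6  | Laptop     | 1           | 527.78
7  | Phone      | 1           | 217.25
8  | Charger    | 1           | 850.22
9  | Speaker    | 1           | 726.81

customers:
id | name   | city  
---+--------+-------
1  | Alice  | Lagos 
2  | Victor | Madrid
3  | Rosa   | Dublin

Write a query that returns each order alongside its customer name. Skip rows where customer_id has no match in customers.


INNER JOIN keeps only orders rows whose customer_id matches an id in customers. Walk through each order:
  - order 1 (Monitor): customer_id=1 -> matches Alice
  - order 2 (Headphones): customer_id=3 -> matches Rosa
  - order 3 (Lamp): customer_id=3 -> matches Rosa
  - order 4 (Mouse): customer_id=NULL, no match -> dropped
  - order 5 (Camera): customer_id=2 -> matches Victor
  - order 6 (Laptop): customer_id=1 -> matches Alice
  - order 7 (Phone): customer_id=1 -> matches Alice
  - order 8 (Charger): customer_id=1 -> matches Alice
  - order 9 (Speaker): customer_id=1 -> matches Alice
So 1 of 9 rows is dropped.

SQL:
SELECT a.product, b.name AS customer
FROM orders a
INNER JOIN customers b ON a.customer_id = b.id

Result:
product    | customer
-----------+---------
Monitor    | Alice   
Headphones | Rosa    
Lamp       | Rosa    
Camera     | Victor  
Laptop     | Alice   
Phone      | Alice   
Charger    | Alice   
Speaker    | Alice   


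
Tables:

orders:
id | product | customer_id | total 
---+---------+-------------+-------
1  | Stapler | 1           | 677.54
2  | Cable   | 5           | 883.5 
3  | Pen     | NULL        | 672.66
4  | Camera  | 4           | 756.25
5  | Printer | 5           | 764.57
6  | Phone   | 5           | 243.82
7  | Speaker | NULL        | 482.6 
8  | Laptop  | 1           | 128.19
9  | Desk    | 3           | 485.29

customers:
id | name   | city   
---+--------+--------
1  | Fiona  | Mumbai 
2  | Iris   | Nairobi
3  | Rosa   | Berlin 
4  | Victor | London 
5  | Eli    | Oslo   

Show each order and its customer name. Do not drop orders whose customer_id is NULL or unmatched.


LEFT JOIN keeps every row from orders (the left table); where customer_id has no match in customers, the customer columns become NULL. Walk through each order:
  - order 1 (Stapler): customer_id=1 -> matches Fiona
  - order 2 (Cable): customer_id=5 -> matches Eli
  - order 3 (Pen): customer_id=NULL, no match -> kept with NULL
  - order 4 (Camera): customer_id=4 -> matches Victor
  - order 5 (Printer): customer_id=5 -> matches Eli
  - order 6 (Phone): customer_id=5 -> matches Eli
  - order 7 (Speaker): customer_id=NULL, no match -> kept with NULL
  - order 8 (Laptop): customer_id=1 -> matches Fiona
  - order 9 (Desk): customer_id=3 -> matches Rosa
All 9 rows appear; 2 have NULL customer.

SQL:
SELECT a.product, b.name AS customer
FROM orders a
LEFT JOIN customers b ON a.customer_id = b.id

Result:
product | customer
--------+---------
Stapler | Fiona   
Cable   | Eli     
Pen     | NULL    
Camera  | Victor  
Printer | Eli     
Phone   | Eli     
Speaker | NULL    
Laptop  | Fiona   
Desk    | Rosa    


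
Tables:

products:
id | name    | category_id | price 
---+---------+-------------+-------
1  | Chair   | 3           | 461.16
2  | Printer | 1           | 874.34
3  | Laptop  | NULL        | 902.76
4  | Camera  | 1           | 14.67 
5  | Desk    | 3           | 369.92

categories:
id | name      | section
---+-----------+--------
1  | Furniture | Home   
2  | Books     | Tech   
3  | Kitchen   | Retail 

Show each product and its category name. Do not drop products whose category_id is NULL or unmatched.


LEFT JOIN keeps every row from products (the left table); where category_id has no match in categories, the category columns become NULL. Walk through each product:
  - product 1 (Chair): category_id=3 -> matches Kitchen
  - product 2 (Printer): category_id=1 -> matches Furniture
  - product 3 (Laptop): category_id=NULL, no match -> kept with NULL
  - product 4 (Camera): category_id=1 -> matches Furniture
  - product 5 (Desk): category_id=3 -> matches Kitchen
All 5 rows appear; 1 has NULL category.

SQL:
SELECT a.name, b.name AS category
FROM products a
LEFT JOIN categories b ON a.category_id = b.id

Result:
name    | category 
--------+----------
Chair   | Kitchen  
Printer | Furniture
Laptop  | NULL     
Camera  | Furniture
Desk    | Kitchen  


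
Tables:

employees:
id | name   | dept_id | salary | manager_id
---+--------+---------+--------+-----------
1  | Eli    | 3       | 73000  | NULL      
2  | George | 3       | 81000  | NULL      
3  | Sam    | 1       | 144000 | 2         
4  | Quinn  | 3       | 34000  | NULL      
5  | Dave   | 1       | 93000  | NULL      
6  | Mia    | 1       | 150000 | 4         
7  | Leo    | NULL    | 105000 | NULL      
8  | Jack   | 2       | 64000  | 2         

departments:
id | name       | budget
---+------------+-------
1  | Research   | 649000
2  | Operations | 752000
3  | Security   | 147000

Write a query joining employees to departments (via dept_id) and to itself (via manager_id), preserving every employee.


Two LEFT JOINs from the same base table employees: one to departments via dept_id, one to employees itself via manager_id. Both are LEFT so every employee is preserved.
Match against departments:
  - employee 1 (Eli): dept_id=3 -> matches Security
  - employee 2 (George): dept_id=3 -> matches Security
  - employee 3 (Sam): dept_id=1 -> matches Research
  - employee 4 (Quinn): dept_id=3 -> matches Security
  - employee 5 (Dave): dept_id=1 -> matches Research
  - employee 6 (Mia): dept_id=1 -> matches Research
  - employee 7 (Leo): dept_id=NULL, no match -> kept with NULL
  - employee 8 (Jack): dept_id=2 -> matches Operations
Match against employees (self):
  - employee 1 (Eli): manager_id=NULL -> NULL
  - employee 2 (George): manager_id=NULL -> NULL
  - employee 3 (Sam): manager_id=2 -> George
  - employee 4 (Quinn): manager_id=NULL -> NULL
  - employee 5 (Dave): manager_id=NULL -> NULL
  - employee 6 (Mia): manager_id=4 -> Quinn
  - employee 7 (Leo): manager_id=NULL -> NULL
  - employee 8 (Jack): manager_id=2 -> George

SQL:
SELECT a.name, b.name AS department, c.name AS manager
FROM employees a
LEFT JOIN departments b ON a.dept_id = b.id
LEFT JOIN employees c ON a.manager_id = c.id

Result:
name   | department | manager
-------+------------+--------
Eli    | Security   | NULL   
George | Security   | NULL   
Sam    | Research   | George 
Quinn  | Security   | NULL   
Dave   | Research   | NULL   
Mia    | Research   | Quinn  
Leo    | NULL       | NULL   
Jack   | Operations | George 


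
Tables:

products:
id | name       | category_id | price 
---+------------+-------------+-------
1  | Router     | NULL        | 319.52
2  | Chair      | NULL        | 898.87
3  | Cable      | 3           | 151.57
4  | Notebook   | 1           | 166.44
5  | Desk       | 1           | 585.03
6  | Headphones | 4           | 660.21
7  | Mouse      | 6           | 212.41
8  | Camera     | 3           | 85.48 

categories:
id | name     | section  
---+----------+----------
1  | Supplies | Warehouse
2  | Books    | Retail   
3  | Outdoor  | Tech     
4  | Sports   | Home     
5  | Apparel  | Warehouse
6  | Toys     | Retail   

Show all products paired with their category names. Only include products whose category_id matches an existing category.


INNER JOIN keeps only products rows whose category_id matches an id in categories. Walk through each product:
  - product 1 (Router): category_id=NULL, no match -> dropped
  - product 2 (Chair): category_id=NULL, no match -> dropped
  - product 3 (Cable): category_id=3 -> matches Outdoor
  - product 4 (Notebook): category_id=1 -> matches Supplies
  - product 5 (Desk): category_id=1 -> matches Supplies
  - product 6 (Headphones): category_id=4 -> matches Sports
  - product 7 (Mouse): category_id=6 -> matches Toys
  - product 8 (Camera): category_id=3 -> matches Outdoor
So 2 of 8 rows are dropped.

SQL:
SELECT a.name, b.name AS category
FROM products a
INNER JOIN categories b ON a.category_id = b.id

Result:
name       | category
-----------+---------
Cable      | Outdoor 
Notebook   | Supplies
Desk       | Supplies
Headphones | Sports  
Mouse      | Toys    
Camera     | Outdoor 


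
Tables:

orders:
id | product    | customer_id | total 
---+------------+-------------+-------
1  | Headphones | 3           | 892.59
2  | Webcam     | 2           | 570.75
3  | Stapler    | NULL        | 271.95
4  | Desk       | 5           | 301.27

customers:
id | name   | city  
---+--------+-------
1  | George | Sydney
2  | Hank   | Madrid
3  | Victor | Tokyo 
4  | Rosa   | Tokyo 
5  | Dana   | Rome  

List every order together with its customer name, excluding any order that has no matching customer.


INNER JOIN keeps only orders rows whose customer_id matches an id in customers. Walk through each order:
  - order 1 (Headphones): customer_id=3 -> matches Victor
  - order 2 (Webcam): customer_id=2 -> matches Hank
  - order 3 (Stapler): customer_id=NULL, no match -> dropped
  - order 4 (Desk): customer_id=5 -> matches Dana
So 1 of 4 rows is dropped.

SQL:
SELECT a.product, b.name AS customer
FROM orders a
INNER JOIN customers b ON a.customer_id = b.id

Result:
product    | customer
-----------+---------
Headphones | Victor  
Webcam     | Hank    
Desk       | Dana    


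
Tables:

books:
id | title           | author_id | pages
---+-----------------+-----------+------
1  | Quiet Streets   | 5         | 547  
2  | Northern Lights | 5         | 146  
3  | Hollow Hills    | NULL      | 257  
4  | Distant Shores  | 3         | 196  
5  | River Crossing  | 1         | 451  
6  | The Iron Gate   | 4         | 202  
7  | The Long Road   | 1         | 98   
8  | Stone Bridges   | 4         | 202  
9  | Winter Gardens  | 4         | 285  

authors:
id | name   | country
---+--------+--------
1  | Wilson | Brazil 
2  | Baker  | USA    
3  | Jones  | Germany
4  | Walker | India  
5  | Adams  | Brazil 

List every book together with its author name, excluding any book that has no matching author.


INNER JOIN keeps only books rows whose author_id matches an id in authors. Walk through each book:
  - book 1 (Quiet Streets): author_id=5 -> matches Adams
  - book 2 (Northern Lights): author_id=5 -> matches Adams
  - book 3 (Hollow Hills): author_id=NULL, no match -> dropped
  - book 4 (Distant Shores): author_id=3 -> matches Jones
  - book 5 (River Crossing): author_id=1 -> matches Wilson
  - book 6 (The Iron Gate): author_id=4 -> matches Walker
  - book 7 (The Long Road): author_id=1 -> matches Wilson
  - book 8 (Stone Bridges): author_id=4 -> matches Walker
  - book 9 (Winter Gardens): author_id=4 -> matches Walker
So 1 of 9 rows is dropped.

SQL:
SELECT a.title, b.name AS author
FROM books a
INNER JOIN authors b ON a.author_id = b.id

Result:
title           | author
----------------+-------
Quiet Streets   | Adams 
Northern Lights | Adams 
Distant Shores  | Jones 
River Crossing  | Wilson
The Iron Gate   | Walker
The Long Road   | Wilson
Stone Bridges   | Walker
Winter Gardens  | Walker


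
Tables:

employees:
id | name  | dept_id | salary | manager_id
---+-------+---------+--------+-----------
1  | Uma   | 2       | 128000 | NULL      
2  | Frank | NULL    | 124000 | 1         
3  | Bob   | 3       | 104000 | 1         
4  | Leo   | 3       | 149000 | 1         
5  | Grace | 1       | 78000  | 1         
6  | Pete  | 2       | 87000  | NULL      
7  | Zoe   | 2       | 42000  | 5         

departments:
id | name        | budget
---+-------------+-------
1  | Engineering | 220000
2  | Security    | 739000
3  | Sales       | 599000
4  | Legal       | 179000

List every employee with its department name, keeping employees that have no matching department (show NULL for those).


LEFT JOIN keeps every row from employees (the left table); where dept_id has no match in departments, the department columns become NULL. Walk through each employee:
  - employee 1 (Uma): dept_id=2 -> matches Security
  - employee 2 (Frank): dept_id=NULL, no match -> kept with NULL
  - employee 3 (Bob): dept_id=3 -> matches Sales
  - employee 4 (Leo): dept_id=3 -> matches Sales
  - employee 5 (Grace): dept_id=1 -> matches Engineering
  - employee 6 (Pete): dept_id=2 -> matches Security
  - employee 7 (Zoe): dept_id=2 -> matches Security
All 7 rows appear; 1 has NULL department.

SQL:
SELECT a.name, b.name AS department
FROM employees a
LEFT JOIN departments b ON a.dept_id = b.id

Result:
name  | department 
------+------------
Uma   | Security   
Frank | NULL       
Bob   | Sales      
Leo   | Sales      
Grace | Engineering
Pete  | Security   
Zoe   | Security   
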